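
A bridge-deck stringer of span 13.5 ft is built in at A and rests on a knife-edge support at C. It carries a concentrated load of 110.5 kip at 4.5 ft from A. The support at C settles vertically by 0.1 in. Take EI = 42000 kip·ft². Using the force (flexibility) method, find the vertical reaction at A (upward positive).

Release the roller at C. Primary structure: cantilever fixed at A.
Free-end deflection of the primary structure under the applied loading (downward +):
  point load 110.5 at a = 4.5: Pa²(3L − a)/(6EI) = 13426/EI
Flexibility coefficient — unit upward force at C: δ_{CC} = L³/(3EI) = 820.1/EI.
With EI = 42000 kip·ft²: δ_0 = 0.31966 ft and δ_{CC} = 0.019527 ft/kip.
Compatibility — the beam at C must follow the support down by 0.008333 ft: δ_0 − R_C·δ_{CC} = 0.008333, so R_C = (0.31966 − 0.008333)/0.019527 = 15.94 kip.
Vertical equilibrium: R_A = ΣP − R_C = 110.5 − 15.94 = 94.56 kip.

R_A = 94.56 kip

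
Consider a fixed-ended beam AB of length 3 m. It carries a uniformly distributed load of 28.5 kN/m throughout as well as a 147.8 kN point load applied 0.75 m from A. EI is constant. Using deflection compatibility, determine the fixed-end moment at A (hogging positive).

Take the two fixed-end moments M_A, M_B as redundants; the released structure is the simple span AB.
End rotations of the released simple span under the applied load (×1/EI):
  at A: UDL 28.5: wL³/(24EI) = 32.06/EI
  at B: UDL 28.5: wL³/(24EI) = 32.06/EI
  at A: point load 147.8 at a = 0.75: Pab(L + b)/(6LEI) = 72.75/EI
  at B: point load 147.8 at a = 0.75: Pab(L + a)/(6LEI) = 51.96/EI
  θ_A0 = 104.8/EI,  θ_B0 = 84.02/EI
Flexibility coefficients: a unit moment at one end gives L/(3EI) there and L/(6EI) at the far end, so f₁₁ = f₂₂ = 1/EI and f₁₂ = f₂₁ = 0.5/EI.
Compatibility — zero rotation at each built-in end:
  1 M_A + 0.5 M_B = 104.8
  0.5 M_A + 1 M_B = 84.02
Solving the pair gives M_A = 83.73 kN·m and M_B = 42.16 kN·m (hogging).

M_A = 83.73 kN·m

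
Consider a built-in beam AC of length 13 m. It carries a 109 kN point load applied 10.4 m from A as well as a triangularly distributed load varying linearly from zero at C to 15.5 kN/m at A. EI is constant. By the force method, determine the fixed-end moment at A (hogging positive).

M_A = 176.3 kN·m

Release both end moments; the primary structure is a simply-supported span AC with redundants M_A and M_C.
End rotations of the released simple span under the applied load (×1/EI):
  at A: point load 109 at a = 10.4: Pab(L + b)/(6LEI) = 589.5/EI
  at C: point load 109 at a = 10.4: Pab(L + a)/(6LEI) = 884.2/EI
  at A: triangular load, peak 15.5: w₀L³/(45EI) = 756.7/EI
  at C: triangular load, peak 15.5: 7w₀L³/(360EI) = 662.2/EI
  θ_A0 = 1346/EI,  θ_C0 = 1546/EI
Flexibility coefficients: a unit moment at one end gives L/(3EI) there and L/(6EI) at the far end, so f₁₁ = f₂₂ = 4.333/EI and f₁₂ = f₂₁ = 2.167/EI.
Compatibility — zero rotation at each built-in end:
  4.333 M_A + 2.167 M_C = 1346
  2.167 M_A + 4.333 M_C = 1546
Solving the pair gives M_A = 176.3 kN·m and M_C = 268.7 kN·m (hogging).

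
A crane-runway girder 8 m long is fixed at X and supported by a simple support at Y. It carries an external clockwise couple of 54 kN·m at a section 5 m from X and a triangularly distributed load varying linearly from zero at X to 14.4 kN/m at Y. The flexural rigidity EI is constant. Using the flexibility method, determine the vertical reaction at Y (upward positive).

Take the reaction at Y as the redundant and release it; the primary structure is a cantilever fixed at X.
Deflection at Y on the released cantilever, summing each load's contribution:
  clockwise couple 54 at a = 5: M₀a(2L − a)/(2EI) = 1485/EI
  triangular load, peak 14.4 at the free end: 11w₀L⁴/(120EI) = 5407/EI
  δ_0 = 6892/EI
Tip deflection under a unit load at Y: L³/(3EI) = 170.7/EI.
The prop prevents deflection at Y: R_Y = δ_0/δ_{YY} = 6892/170.7 = 40.38 kN.

R_Y = 40.38 kN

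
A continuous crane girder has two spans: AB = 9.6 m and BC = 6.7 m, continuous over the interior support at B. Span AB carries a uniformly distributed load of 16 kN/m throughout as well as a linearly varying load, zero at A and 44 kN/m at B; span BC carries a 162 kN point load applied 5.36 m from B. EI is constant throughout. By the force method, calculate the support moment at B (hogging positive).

M_B = 310.6 kN·m

Insert a hinge at B; M_B is the redundant, and each span becomes simply supported.
Discontinuity in slope at B on the released structure — sum the simple-span end rotations:
  span AB: UDL 16: wL³/(24EI) = 589.8/EI
  span AB: triangular load, peak 44: w₀L³/(45EI) = 865.1/EI
  span BC: point load 162 at a = 5.36: Pab(L + b)/(6LEI) = 232.7/EI
  relative rotation θ_0 = (1455 + 232.7)/EI = 1688/EI
A unit hogging moment at B produces rotation L₁/(3EI) + L₂/(3EI) = 5.433/EI.
Slope continuity at B: θ_0 = M_B·5.433/EI, so M_B = 1688/5.433 = 310.6 kN·m (hogging).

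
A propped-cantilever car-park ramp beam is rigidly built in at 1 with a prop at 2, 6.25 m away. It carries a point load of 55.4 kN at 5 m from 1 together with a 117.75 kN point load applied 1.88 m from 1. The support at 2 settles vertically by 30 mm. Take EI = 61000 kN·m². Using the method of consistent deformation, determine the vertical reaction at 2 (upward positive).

R_2 = 30.89 kN

Take the reaction at 2 as the redundant and release it; the primary structure is a cantilever fixed at 1.
Downward deflection at the released point 2 due to the loads:
  point load 55.4 at a = 5: Pa²(3L − a)/(6EI) = 3174/EI
  point load 117.75 at a = 1.88: Pa²(3L − a)/(6EI) = 1170/EI
  δ_0 = 4344/EI
Tip deflection under a unit load at 2: L³/(3EI) = 81.38/EI.
With EI = 61000 kN·m²: δ_0 = 0.071215 m and δ_{22} = 0.001334 m/kN.
Compatibility — the beam at 2 must follow the support down by 0.03 m: δ_0 − R_2·δ_{22} = 0.03, so R_2 = (0.071215 − 0.03)/0.001334 = 30.89 kN.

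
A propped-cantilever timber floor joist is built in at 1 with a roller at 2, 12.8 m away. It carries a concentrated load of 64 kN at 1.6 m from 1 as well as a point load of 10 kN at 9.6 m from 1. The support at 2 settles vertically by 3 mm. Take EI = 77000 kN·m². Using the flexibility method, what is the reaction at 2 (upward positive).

Choose R_2 as the redundant. The primary structure is the cantilever fixed at 1.
Free-end deflection of the primary structure under the applied loading (downward +):
  point load 64 at a = 1.6: Pa²(3L − a)/(6EI) = 1005/EI
  point load 10 at a = 9.6: Pa²(3L − a)/(6EI) = 4424/EI
  δ_0 = 5429/EI
Tip deflection under a unit load at 2: L³/(3EI) = 699.1/EI.
With EI = 77000 kN·m²: δ_0 = 0.070501 m and δ_{22} = 0.009079 m/kN.
Compatibility — the beam at 2 must follow the support down by 0.003 m: δ_0 − R_2·δ_{22} = 0.003, so R_2 = (0.070501 − 0.003)/0.009079 = 7.435 kN.

R_2 = 7.435 kN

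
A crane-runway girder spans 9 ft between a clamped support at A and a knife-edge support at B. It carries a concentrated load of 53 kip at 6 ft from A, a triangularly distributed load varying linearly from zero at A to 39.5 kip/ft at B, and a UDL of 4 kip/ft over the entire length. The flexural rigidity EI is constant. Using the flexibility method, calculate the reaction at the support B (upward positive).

R_B = 138.7 kip

Remove the prop at B; the released (primary) structure is a cantilever built in at A.
Deflection at B on the released cantilever, summing each load's contribution:
  point load 53 at a = 6: Pa²(3L − a)/(6EI) = 6678/EI
  triangular load, peak 39.5 at the free end: 11w₀L⁴/(120EI) = 23756/EI
  UDL 4: wL⁴/(8EI) = 3280/EI
  δ_0 = 33715/EI
Flexibility coefficient — unit upward force at B: δ_{BB} = L³/(3EI) = 243/EI.
Compatibility at B: δ_0 − R_B·δ_{BB} = 0, so R_B = 33715/243 = 138.7 kip.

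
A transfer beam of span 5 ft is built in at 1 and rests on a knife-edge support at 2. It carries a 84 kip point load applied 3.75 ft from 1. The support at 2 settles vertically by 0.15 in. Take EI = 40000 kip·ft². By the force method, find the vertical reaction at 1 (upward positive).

R_1 = 42.84 kip

Take the reaction at 2 as the redundant and release it; the primary structure is a cantilever fixed at 1.
Free-end deflection of the primary structure under the applied loading (downward +):
  point load 84 at a = 3.75: Pa²(3L − a)/(6EI) = 2215/EI
Tip deflection under a unit load at 2: L³/(3EI) = 41.67/EI.
With EI = 40000 kip·ft²: δ_0 = 0.055371 ft and δ_{22} = 0.001042 ft/kip.
Compatibility — the beam at 2 must follow the support down by 0.0125 ft: δ_0 − R_2·δ_{22} = 0.0125, so R_2 = (0.055371 − 0.0125)/0.001042 = 41.16 kip.
Vertical equilibrium: R_1 = ΣP − R_2 = 84 − 41.16 = 42.84 kip.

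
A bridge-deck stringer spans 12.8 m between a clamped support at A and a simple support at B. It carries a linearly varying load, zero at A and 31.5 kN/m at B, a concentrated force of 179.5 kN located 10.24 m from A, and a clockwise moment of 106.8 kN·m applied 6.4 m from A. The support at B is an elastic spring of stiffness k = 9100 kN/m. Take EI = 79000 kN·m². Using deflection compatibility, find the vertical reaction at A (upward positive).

R_A = 137.5 kN

Release the roller at B. Primary structure: cantilever fixed at A.
Downward deflection at the released point B due to the loads:
  triangular load, peak 31.5 at the free end: 11w₀L⁴/(120EI) = 77511/EI
  point load 179.5 at a = 10.24: Pa²(3L − a)/(6EI) = 88338/EI
  clockwise couple 106.8 at a = 6.4: M₀a(2L − a)/(2EI) = 6562/EI
  δ_0 = 172410/EI
Tip deflection under a unit load at B: L³/(3EI) = 699.1/EI.
With EI = 79000 kN·m²: δ_0 = 2.1824 m and δ_{BB} = 0.008849 m/kN.
Compatibility — the spring shortens by R_B/k under the reaction it provides: δ_0 − R_B·δ_{BB} = R_B/k. With 1/k = 0.00011 m/kN, R_B = δ_0 / (δ_{BB} + 1/k) = 2.1824 / (0.008849 + 0.00011) = 243.6 kN.
Vertical equilibrium: R_A = ΣP − R_B = 381.1 − 243.6 = 137.5 kN.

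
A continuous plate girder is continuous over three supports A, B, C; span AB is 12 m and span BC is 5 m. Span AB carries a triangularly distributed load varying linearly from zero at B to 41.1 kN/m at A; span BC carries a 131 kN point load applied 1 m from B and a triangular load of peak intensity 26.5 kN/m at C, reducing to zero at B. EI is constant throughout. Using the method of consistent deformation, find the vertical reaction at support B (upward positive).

R_B = 289.2 kN

Insert a hinge at B; M_B is the redundant, and each span becomes simply supported.
Discontinuity in slope at B on the released structure — sum the simple-span end rotations:
  span AB: triangular load, peak 41.1: 7w₀L³/(360EI) = 1381/EI
  span BC: point load 131 at a = 1: Pab(L + b)/(6LEI) = 157.2/EI
  span BC: triangular load, peak 26.5: 7w₀L³/(360EI) = 64.41/EI
  relative rotation θ_0 = (1381 + 221.6)/EI = 1603/EI
A unit hogging moment at B produces rotation L₁/(3EI) + L₂/(3EI) = 5.667/EI.
Slope continuity at B: θ_0 = M_B·5.667/EI, so M_B = 1603/5.667 = 282.8 kN·m (hogging).
Span AB, ΣM about A with M_B applied at B: R_B^{AB}·12 = 986.4 + 282.8, so R_B^{AB} = 105.8 kN and R_A = 246.6 − 105.8 = 140.8 kN.
Span BC, ΣM about C: R_B^{BC}·5 = 634.4 + 282.8, so R_B^{BC} = 183.4 kN and R_C = 197.2 − 183.4 = 13.81 kN.
R_B = 105.8 + 183.4 = 289.2 kN.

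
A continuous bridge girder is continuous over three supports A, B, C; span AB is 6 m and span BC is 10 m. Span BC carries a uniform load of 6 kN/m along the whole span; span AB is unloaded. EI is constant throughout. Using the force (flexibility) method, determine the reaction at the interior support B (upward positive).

Take M_B as the redundant. Released structure: two simple spans AB and BC with a hinge at B.
End slopes at the hinge B, treating each span as simply supported:
  span BC: UDL 6: wL³/(24EI) = 250/EI
  relative rotation θ_0 = (0 + 250)/EI = 250/EI
A unit hogging moment at B produces rotation L₁/(3EI) + L₂/(3EI) = 5.333/EI.
Slope continuity at B: θ_0 = M_B·5.333/EI, so M_B = 250/5.333 = 46.88 kN·m (hogging).
Span AB, ΣM about A with M_B applied at B: R_B^{AB}·6 = 0 + 46.88, so R_B^{AB} = 7.812 kN and R_A = 0 − 7.812 = -7.812 kN.
Span BC, ΣM about C: R_B^{BC}·10 = 300 + 46.88, so R_B^{BC} = 34.69 kN and R_C = 60 − 34.69 = 25.31 kN.
R_B = 7.812 + 34.69 = 42.5 kN.

R_B = 42.5 kN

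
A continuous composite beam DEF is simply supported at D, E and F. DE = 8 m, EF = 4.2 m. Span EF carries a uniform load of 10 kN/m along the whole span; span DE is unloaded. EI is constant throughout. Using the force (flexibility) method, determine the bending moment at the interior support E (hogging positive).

M_E = 7.591 kN·m

Release continuity at E by inserting a hinge; the redundant is the internal moment M_E. The primary structure is two simply-supported spans DE and EF.
End slopes at the hinge E, treating each span as simply supported:
  span EF: UDL 10: wL³/(24EI) = 30.87/EI
  relative rotation θ_0 = (0 + 30.87)/EI = 30.87/EI
A unit hogging moment at E produces rotation L₁/(3EI) + L₂/(3EI) = 4.067/EI.
Compatibility: M_E·(L₁+L₂)/(3EI) = θ_0, giving M_E = 7.591 kN·m (hogging).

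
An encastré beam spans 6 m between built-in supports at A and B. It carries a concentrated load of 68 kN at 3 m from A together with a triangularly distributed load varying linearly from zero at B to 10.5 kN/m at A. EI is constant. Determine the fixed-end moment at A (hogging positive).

M_A = 69.9 kN·m

Release both end moments; the primary structure is a simply-supported span AB with redundants M_A and M_B.
Simple-span end rotations at A and B under the given loads:
  at A: point load 68 at a = 3: Pab(L + b)/(6LEI) = 153/EI
  at B: point load 68 at a = 3: Pab(L + a)/(6LEI) = 153/EI
  at A: triangular load, peak 10.5: w₀L³/(45EI) = 50.4/EI
  at B: triangular load, peak 10.5: 7w₀L³/(360EI) = 44.1/EI
  θ_A0 = 203.4/EI,  θ_B0 = 197.1/EI
Flexibility coefficients: a unit moment at one end gives L/(3EI) there and L/(6EI) at the far end, so f₁₁ = f₂₂ = 2/EI and f₁₂ = f₂₁ = 1/EI.
Compatibility — zero rotation at each built-in end:
  2 M_A + 1 M_B = 203.4
  1 M_A + 2 M_B = 197.1
Solving the pair gives M_A = 69.9 kN·m and M_B = 63.6 kN·m (hogging).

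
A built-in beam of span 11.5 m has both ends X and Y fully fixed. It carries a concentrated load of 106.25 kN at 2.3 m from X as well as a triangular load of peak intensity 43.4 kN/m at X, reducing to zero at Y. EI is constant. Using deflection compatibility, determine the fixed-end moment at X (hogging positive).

Take the two fixed-end moments M_X, M_Y as redundants; the released structure is the simple span XY.
On the primary (simply-supported) span, the end slopes from the loading are:
  at X: point load 106.25 at a = 2.3: Pab(L + b)/(6LEI) = 674.5/EI
  at Y: point load 106.25 at a = 2.3: Pab(L + a)/(6LEI) = 449.6/EI
  at X: triangular load, peak 43.4: w₀L³/(45EI) = 1467/EI
  at Y: triangular load, peak 43.4: 7w₀L³/(360EI) = 1283/EI
  θ_X0 = 2141/EI,  θ_Y0 = 1733/EI
Flexibility coefficients: a unit moment at one end gives L/(3EI) there and L/(6EI) at the far end, so f₁₁ = f₂₂ = 3.833/EI and f₁₂ = f₂₁ = 1.917/EI.
Compatibility — zero rotation at each built-in end:
  3.833 M_X + 1.917 M_Y = 2141
  1.917 M_X + 3.833 M_Y = 1733
Solving the pair gives M_X = 443.4 kN·m and M_Y = 230.4 kN·m (hogging).

M_X = 443.4 kN·m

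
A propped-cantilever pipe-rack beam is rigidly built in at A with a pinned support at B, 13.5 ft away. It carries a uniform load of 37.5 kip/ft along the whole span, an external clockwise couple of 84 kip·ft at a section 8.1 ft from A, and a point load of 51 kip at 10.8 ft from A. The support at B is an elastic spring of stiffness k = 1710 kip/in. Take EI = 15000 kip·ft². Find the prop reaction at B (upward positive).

R_B = 233.4 kip

Release the roller at B. Primary structure: cantilever fixed at A.
Downward deflection at the released point B due to the loads:
  UDL 37.5: wL⁴/(8EI) = 155696/EI
  clockwise couple 84 at a = 8.1: M₀a(2L − a)/(2EI) = 6430/EI
  point load 51 at a = 10.8: Pa²(3L − a)/(6EI) = 29446/EI
  δ_0 = 191571/EI
Tip deflection under a unit load at B: L³/(3EI) = 820.1/EI.
With EI = 15000 kip·ft²: δ_0 = 12.771 ft and δ_{BB} = 0.054675 ft/kip.
Compatibility — the spring shortens by R_B/k under the reaction it provides: δ_0 − R_B·δ_{BB} = R_B/k. With 1/k = 1/(1710×12) ft/kip = 0.000049 ft/kip, R_B = δ_0 / (δ_{BB} + 1/k) = 12.771 / (0.054675 + 0.000049) = 233.4 kip.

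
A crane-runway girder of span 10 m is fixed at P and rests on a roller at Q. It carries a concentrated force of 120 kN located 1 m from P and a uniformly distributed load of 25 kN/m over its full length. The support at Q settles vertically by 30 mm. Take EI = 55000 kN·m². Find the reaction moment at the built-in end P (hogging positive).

Take the reaction at Q as the redundant and release it; the primary structure is a cantilever fixed at P.
Deflection at Q on the released cantilever, summing each load's contribution:
  point load 120 at a = 1: Pa²(3L − a)/(6EI) = 580/EI
  UDL 25: wL⁴/(8EI) = 31250/EI
  δ_0 = 31830/EI
Flexibility coefficient — unit upward force at Q: δ_{QQ} = L³/(3EI) = 333.3/EI.
With EI = 55000 kN·m²: δ_0 = 0.57873 m and δ_{QQ} = 0.006061 m/kN.
Compatibility — the beam at Q must follow the support down by 0.03 m: δ_0 − R_Q·δ_{QQ} = 0.03, so R_Q = (0.57873 − 0.03)/0.006061 = 90.54 kN.
Moment equilibrium about P: M_P = Σ(load moments about P) − R_Q·L = 1370 − 90.54×10 = 464.6 kN·m.

M_P = 464.6 kN·m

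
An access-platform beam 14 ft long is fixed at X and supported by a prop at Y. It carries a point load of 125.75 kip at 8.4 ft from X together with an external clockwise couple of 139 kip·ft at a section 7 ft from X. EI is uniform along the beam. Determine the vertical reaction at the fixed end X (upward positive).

R_X = 60.26 kip

Remove the prop at Y; the released (primary) structure is a cantilever built in at X.
Deflection at Y on the released cantilever, summing each load's contribution:
  point load 125.75 at a = 8.4: Pa²(3L − a)/(6EI) = 49688/EI
  clockwise couple 139 at a = 7: M₀a(2L − a)/(2EI) = 10216/EI
  δ_0 = 59905/EI
Tip deflection under a unit load at Y: L³/(3EI) = 914.7/EI.
Compatibility at Y: δ_0 − R_Y·δ_{YY} = 0, so R_Y = 59905/914.7 = 65.49 kip.
Vertical equilibrium: R_X = ΣP − R_Y = 125.8 − 65.49 = 60.26 kip.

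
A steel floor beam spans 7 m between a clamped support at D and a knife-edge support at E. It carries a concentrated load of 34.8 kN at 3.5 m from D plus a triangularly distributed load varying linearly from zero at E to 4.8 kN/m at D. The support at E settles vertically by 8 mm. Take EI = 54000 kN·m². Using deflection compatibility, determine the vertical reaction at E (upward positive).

R_E = 10.46 kN

Choose R_E as the redundant. The primary structure is the cantilever fixed at D.
Downward deflection at the released point E due to the loads:
  point load 34.8 at a = 3.5: Pa²(3L − a)/(6EI) = 1243/EI
  triangular load, peak 4.8 at the fixed end: w₀L⁴/(30EI) = 384.2/EI
  δ_0 = 1628/EI
Flexibility coefficient — unit upward force at E: δ_{EE} = L³/(3EI) = 114.3/EI.
With EI = 54000 kN·m²: δ_0 = 0.03014 m and δ_{EE} = 0.002117 m/kN.
Compatibility — the beam at E must follow the support down by 0.008 m: δ_0 − R_E·δ_{EE} = 0.008, so R_E = (0.03014 − 0.008)/0.002117 = 10.46 kN.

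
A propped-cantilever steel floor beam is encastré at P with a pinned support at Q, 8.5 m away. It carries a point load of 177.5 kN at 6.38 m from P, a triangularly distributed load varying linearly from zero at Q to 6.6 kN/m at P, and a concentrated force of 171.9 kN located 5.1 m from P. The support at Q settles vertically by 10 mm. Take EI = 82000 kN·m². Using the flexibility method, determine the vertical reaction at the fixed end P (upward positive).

Remove the prop at Q; the released (primary) structure is a cantilever built in at P.
Free-end deflection of the primary structure under the applied loading (downward +):
  point load 177.5 at a = 6.38: Pa²(3L − a)/(6EI) = 23024/EI
  triangular load, peak 6.6 at the fixed end: w₀L⁴/(30EI) = 1148/EI
  point load 171.9 at a = 5.1: Pa²(3L − a)/(6EI) = 15202/EI
  δ_0 = 39374/EI
Tip deflection under a unit load at Q: L³/(3EI) = 204.7/EI.
With EI = 82000 kN·m²: δ_0 = 0.48017 m and δ_{QQ} = 0.002496 m/kN.
Compatibility — the beam at Q must follow the support down by 0.01 m: δ_0 − R_Q·δ_{QQ} = 0.01, so R_Q = (0.48017 − 0.01)/0.002496 = 188.3 kN.
Vertical equilibrium: R_P = ΣP − R_Q = 377.4 − 188.3 = 189.1 kN.

R_P = 189.1 kN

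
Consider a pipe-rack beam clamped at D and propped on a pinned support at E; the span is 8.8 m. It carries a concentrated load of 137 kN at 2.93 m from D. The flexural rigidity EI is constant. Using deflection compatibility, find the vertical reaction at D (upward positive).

R_D = 116.7 kN

Release the roller at E. Primary structure: cantilever fixed at D.
Free-end deflection of the primary structure under the applied loading (downward +):
  point load 137 at a = 2.93: Pa²(3L − a)/(6EI) = 4601/EI
Flexibility coefficient — unit upward force at E: δ_{EE} = L³/(3EI) = 227.2/EI.
The prop prevents deflection at E: R_E = δ_0/δ_{EE} = 4601/227.2 = 20.25 kN.
Vertical equilibrium: R_D = ΣP − R_E = 137 − 20.25 = 116.7 kN.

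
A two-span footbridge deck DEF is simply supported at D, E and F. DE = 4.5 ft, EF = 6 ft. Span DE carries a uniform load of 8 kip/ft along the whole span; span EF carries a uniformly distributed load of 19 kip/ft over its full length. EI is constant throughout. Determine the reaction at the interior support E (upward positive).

Insert a hinge at E; M_E is the redundant, and each span becomes simply supported.
Discontinuity in slope at E on the released structure — sum the simple-span end rotations:
  span DE: UDL 8: wL³/(24EI) = 30.38/EI
  span EF: UDL 19: wL³/(24EI) = 171/EI
  relative rotation θ_0 = (30.38 + 171)/EI = 201.4/EI
A unit hogging moment at E produces rotation L₁/(3EI) + L₂/(3EI) = 3.5/EI.
Compatibility: M_E·(L₁+L₂)/(3EI) = θ_0, giving M_E = 57.54 kip·ft (hogging).
Span DE, ΣM about D with M_E applied at E: R_E^{DE}·4.5 = 81 + 57.54, so R_E^{DE} = 30.79 kip and R_D = 36 − 30.79 = 5.214 kip.
Span EF, ΣM about F: R_E^{EF}·6 = 342 + 57.54, so R_E^{EF} = 66.59 kip and R_F = 114 − 66.59 = 47.41 kip.
R_E = 30.79 + 66.59 = 97.38 kip.

R_E = 97.38 kip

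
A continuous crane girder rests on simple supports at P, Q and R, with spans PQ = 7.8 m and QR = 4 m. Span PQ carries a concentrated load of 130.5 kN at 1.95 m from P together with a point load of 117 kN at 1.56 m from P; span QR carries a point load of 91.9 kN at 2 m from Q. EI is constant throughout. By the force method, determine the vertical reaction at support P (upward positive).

Take M_Q as the redundant. Released structure: two simple spans PQ and QR with a hinge at Q.
Rotations at Q on the released spans (each span's end-slope, ×1/EI):
  span PQ: point load 130.5 at a = 1.95: Pab(L + a)/(6LEI) = 310.1/EI
  span PQ: point load 117 at a = 1.56: Pab(L + a)/(6LEI) = 227.8/EI
  span QR: point load 91.9 at a = 2: Pab(L + b)/(6LEI) = 91.9/EI
  relative rotation θ_0 = (537.9 + 91.9)/EI = 629.8/EI
A unit hogging moment at Q produces rotation L₁/(3EI) + L₂/(3EI) = 3.933/EI.
Slope continuity at Q: θ_0 = M_Q·3.933/EI, so M_Q = 629.8/3.933 = 160.1 kN·m (hogging).
Span PQ, ΣM about P with M_Q applied at Q: R_Q^{PQ}·7.8 = 437 + 160.1, so R_Q^{PQ} = 76.55 kN and R_P = 247.5 − 76.55 = 170.9 kN.

R_P = 170.9 kN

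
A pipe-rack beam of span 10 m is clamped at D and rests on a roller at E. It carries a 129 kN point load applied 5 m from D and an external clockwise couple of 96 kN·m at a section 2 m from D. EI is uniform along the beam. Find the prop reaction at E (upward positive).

R_E = 45.5 kN

Remove the prop at E; the released (primary) structure is a cantilever built in at D.
Downward deflection at the released point E due to the loads:
  point load 129 at a = 5: Pa²(3L − a)/(6EI) = 13438/EI
  clockwise couple 96 at a = 2: M₀a(2L − a)/(2EI) = 1728/EI
  δ_0 = 15166/EI
Tip deflection under a unit load at E: L³/(3EI) = 333.3/EI.
The prop prevents deflection at E: R_E = δ_0/δ_{EE} = 15166/333.3 = 45.5 kN.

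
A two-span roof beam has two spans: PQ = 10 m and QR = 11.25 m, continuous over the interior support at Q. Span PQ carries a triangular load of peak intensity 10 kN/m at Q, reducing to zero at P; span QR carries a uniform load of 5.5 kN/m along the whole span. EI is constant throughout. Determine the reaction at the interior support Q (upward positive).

R_Q = 78.9 kN

Release continuity at Q by inserting a hinge; the redundant is the internal moment M_Q. The primary structure is two simply-supported spans PQ and QR.
Discontinuity in slope at Q on the released structure — sum the simple-span end rotations:
  span PQ: triangular load, peak 10: w₀L³/(45EI) = 222.2/EI
  span QR: UDL 5.5: wL³/(24EI) = 326.3/EI
  relative rotation θ_0 = (222.2 + 326.3)/EI = 548.5/EI
A unit hogging moment at Q produces rotation L₁/(3EI) + L₂/(3EI) = 7.083/EI.
Slope continuity at Q: θ_0 = M_Q·7.083/EI, so M_Q = 548.5/7.083 = 77.44 kN·m (hogging).
Span PQ, ΣM about P with M_Q applied at Q: R_Q^{PQ}·10 = 333.3 + 77.44, so R_Q^{PQ} = 41.08 kN and R_P = 50 − 41.08 = 8.923 kN.
Span QR, ΣM about R: R_Q^{QR}·11.25 = 348 + 77.44, so R_Q^{QR} = 37.82 kN and R_R = 61.88 − 37.82 = 24.05 kN.
R_Q = 41.08 + 37.82 = 78.9 kN.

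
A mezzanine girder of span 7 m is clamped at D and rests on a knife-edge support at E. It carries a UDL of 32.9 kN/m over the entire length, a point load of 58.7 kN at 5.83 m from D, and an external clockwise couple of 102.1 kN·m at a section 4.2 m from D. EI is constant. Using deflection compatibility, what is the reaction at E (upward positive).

R_E = 148.9 kN

Take the reaction at E as the redundant and release it; the primary structure is a cantilever fixed at D.
Primary-structure tip deflection at E by superposition:
  UDL 32.9: wL⁴/(8EI) = 9874/EI
  point load 58.7 at a = 5.83: Pa²(3L − a)/(6EI) = 5044/EI
  clockwise couple 102.1 at a = 4.2: M₀a(2L − a)/(2EI) = 2101/EI
  δ_0 = 17020/EI
Flexibility coefficient — unit upward force at E: δ_{EE} = L³/(3EI) = 114.3/EI.
Compatibility at E: δ_0 − R_E·δ_{EE} = 0, so R_E = 17020/114.3 = 148.9 kN.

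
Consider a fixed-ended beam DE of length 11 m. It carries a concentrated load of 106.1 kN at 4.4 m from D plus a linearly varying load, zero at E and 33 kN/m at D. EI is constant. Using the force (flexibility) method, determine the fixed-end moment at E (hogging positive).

M_E = 245.1 kN·m

Take the two fixed-end moments M_D, M_E as redundants; the released structure is the simple span DE.
Simple-span end rotations at D and E under the given loads:
  at D: point load 106.1 at a = 4.4: Pab(L + b)/(6LEI) = 821.6/EI
  at E: point load 106.1 at a = 4.4: Pab(L + a)/(6LEI) = 718.9/EI
  at D: triangular load, peak 33: w₀L³/(45EI) = 976.1/EI
  at E: triangular load, peak 33: 7w₀L³/(360EI) = 854.1/EI
  θ_D0 = 1798/EI,  θ_E0 = 1573/EI
Flexibility coefficients: a unit moment at one end gives L/(3EI) there and L/(6EI) at the far end, so f₁₁ = f₂₂ = 3.667/EI and f₁₂ = f₂₁ = 1.833/EI.
Compatibility — zero rotation at each built-in end:
  3.667 M_D + 1.833 M_E = 1798
  1.833 M_D + 3.667 M_E = 1573
Solving the pair gives M_D = 367.7 kN·m and M_E = 245.1 kN·m (hogging).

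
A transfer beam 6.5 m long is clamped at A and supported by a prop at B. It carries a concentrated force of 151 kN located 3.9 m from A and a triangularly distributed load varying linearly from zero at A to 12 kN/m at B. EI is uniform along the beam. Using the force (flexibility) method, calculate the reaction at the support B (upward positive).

R_B = 86.68 kN

Remove the prop at B; the released (primary) structure is a cantilever built in at A.
Primary-structure tip deflection at B by superposition:
  point load 151 at a = 3.9: Pa²(3L − a)/(6EI) = 5971/EI
  triangular load, peak 12 at the free end: 11w₀L⁴/(120EI) = 1964/EI
  δ_0 = 7935/EI
Tip deflection under a unit load at B: L³/(3EI) = 91.54/EI.
Compatibility at B: δ_0 − R_B·δ_{BB} = 0, so R_B = 7935/91.54 = 86.68 kN.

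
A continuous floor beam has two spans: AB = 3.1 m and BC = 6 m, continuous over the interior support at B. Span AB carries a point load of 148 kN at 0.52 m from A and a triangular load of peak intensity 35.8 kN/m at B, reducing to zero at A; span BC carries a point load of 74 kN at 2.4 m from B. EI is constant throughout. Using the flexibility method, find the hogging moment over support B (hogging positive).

M_B = 76.76 kN·m

Release continuity at B by inserting a hinge; the redundant is the internal moment M_B. The primary structure is two simply-supported spans AB and BC.
Discontinuity in slope at B on the released structure — sum the simple-span end rotations:
  span AB: point load 148 at a = 0.52: Pab(L + a)/(6LEI) = 38.64/EI
  span AB: triangular load, peak 35.8: w₀L³/(45EI) = 23.7/EI
  span BC: point load 74 at a = 2.4: Pab(L + b)/(6LEI) = 170.5/EI
  relative rotation θ_0 = (62.34 + 170.5)/EI = 232.8/EI
A unit hogging moment at B produces rotation L₁/(3EI) + L₂/(3EI) = 3.033/EI.
Compatibility: M_B·(L₁+L₂)/(3EI) = θ_0, giving M_B = 76.76 kN·m (hogging).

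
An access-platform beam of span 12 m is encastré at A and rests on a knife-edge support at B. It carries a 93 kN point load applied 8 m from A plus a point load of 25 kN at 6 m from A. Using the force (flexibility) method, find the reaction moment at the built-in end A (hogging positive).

Remove the prop at B; the released (primary) structure is a cantilever built in at A.
Primary-structure tip deflection at B by superposition:
  point load 93 at a = 8: Pa²(3L − a)/(6EI) = 27776/EI
  point load 25 at a = 6: Pa²(3L − a)/(6EI) = 4500/EI
  δ_0 = 32276/EI
Flexibility coefficient — unit upward force at B: δ_{BB} = L³/(3EI) = 576/EI.
The prop prevents deflection at B: R_B = δ_0/δ_{BB} = 32276/576 = 56.03 kN.
Moment equilibrium about A: M_A = Σ(load moments about A) − R_B·L = 894 − 56.03×12 = 221.6 kN·m.

M_A = 221.6 kN·m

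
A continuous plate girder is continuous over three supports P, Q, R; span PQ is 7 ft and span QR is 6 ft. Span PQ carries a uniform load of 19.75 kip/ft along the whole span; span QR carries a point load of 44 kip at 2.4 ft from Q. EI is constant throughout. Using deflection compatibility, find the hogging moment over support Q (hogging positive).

Take M_Q as the redundant. Released structure: two simple spans PQ and QR with a hinge at Q.
Rotations at Q on the released spans (each span's end-slope, ×1/EI):
  span PQ: UDL 19.75: wL³/(24EI) = 282.3/EI
  span QR: point load 44 at a = 2.4: Pab(L + b)/(6LEI) = 101.4/EI
  relative rotation θ_0 = (282.3 + 101.4)/EI = 383.6/EI
A unit hogging moment at Q produces rotation L₁/(3EI) + L₂/(3EI) = 4.333/EI.
Slope continuity at Q: θ_0 = M_Q·4.333/EI, so M_Q = 383.6/4.333 = 88.53 kip·ft (hogging).

M_Q = 88.53 kip·ft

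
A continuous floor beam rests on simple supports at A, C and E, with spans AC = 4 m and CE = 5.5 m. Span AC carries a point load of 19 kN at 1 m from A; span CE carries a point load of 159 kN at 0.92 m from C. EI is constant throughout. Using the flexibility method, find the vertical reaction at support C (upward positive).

R_C = 166.7 kN

Release continuity at C by inserting a hinge; the redundant is the internal moment M_C. The primary structure is two simply-supported spans AC and CE.
Discontinuity in slope at C on the released structure — sum the simple-span end rotations:
  span AC: point load 19 at a = 1: Pab(L + a)/(6LEI) = 11.88/EI
  span CE: point load 159 at a = 0.92: Pab(L + b)/(6LEI) = 204.6/EI
  relative rotation θ_0 = (11.88 + 204.6)/EI = 216.5/EI
A unit hogging moment at C produces rotation L₁/(3EI) + L₂/(3EI) = 3.167/EI.
Compatibility: M_C·(L₁+L₂)/(3EI) = θ_0, giving M_C = 68.37 kN·m (hogging).
Span AC, ΣM about A with M_C applied at C: R_C^{AC}·4 = 19 + 68.37, so R_C^{AC} = 21.84 kN and R_A = 19 − 21.84 = -2.844 kN.
Span CE, ΣM about E: R_C^{CE}·5.5 = 728.2 + 68.37, so R_C^{CE} = 144.8 kN and R_E = 159 − 144.8 = 14.16 kN.
R_C = 21.84 + 144.8 = 166.7 kN.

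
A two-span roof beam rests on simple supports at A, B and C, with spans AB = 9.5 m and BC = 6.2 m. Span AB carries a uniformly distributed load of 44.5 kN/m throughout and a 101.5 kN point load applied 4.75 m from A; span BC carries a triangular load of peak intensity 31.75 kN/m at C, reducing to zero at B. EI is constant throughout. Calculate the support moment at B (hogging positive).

M_B = 441.3 kN·m

Take M_B as the redundant. Released structure: two simple spans AB and BC with a hinge at B.
End slopes at the hinge B, treating each span as simply supported:
  span AB: UDL 44.5: wL³/(24EI) = 1590/EI
  span AB: point load 101.5 at a = 4.75: Pab(L + a)/(6LEI) = 572.5/EI
  span BC: triangular load, peak 31.75: 7w₀L³/(360EI) = 147.1/EI
  relative rotation θ_0 = (2162 + 147.1)/EI = 2309/EI
A unit hogging moment at B produces rotation L₁/(3EI) + L₂/(3EI) = 5.233/EI.
Slope continuity at B: θ_0 = M_B·5.233/EI, so M_B = 2309/5.233 = 441.3 kN·m (hogging).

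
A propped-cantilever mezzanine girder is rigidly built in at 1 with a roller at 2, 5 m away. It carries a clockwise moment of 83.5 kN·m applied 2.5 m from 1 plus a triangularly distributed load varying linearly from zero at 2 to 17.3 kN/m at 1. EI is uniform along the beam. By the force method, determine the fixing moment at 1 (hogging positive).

M_1 = 18.4 kN·m

Choose R_2 as the redundant. The primary structure is the cantilever fixed at 1.
Primary-structure tip deflection at 2 by superposition:
  clockwise couple 83.5 at a = 2.5: M₀a(2L − a)/(2EI) = 782.8/EI
  triangular load, peak 17.3 at the fixed end: w₀L⁴/(30EI) = 360.4/EI
  δ_0 = 1143/EI
Flexibility coefficient — unit upward force at 2: δ_{22} = L³/(3EI) = 41.67/EI.
The prop prevents deflection at 2: R_2 = δ_0/δ_{22} = 1143/41.67 = 27.44 kN.
Moment equilibrium about 1: M_1 = Σ(load moments about 1) − R_2·L = 155.6 − 27.44×5 = 18.4 kN·m.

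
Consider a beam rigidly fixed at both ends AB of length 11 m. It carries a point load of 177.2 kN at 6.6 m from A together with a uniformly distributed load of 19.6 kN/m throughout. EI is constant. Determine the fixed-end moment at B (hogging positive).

M_B = 478.3 kN·m

Take the two fixed-end moments M_A, M_B as redundants; the released structure is the simple span AB.
End rotations of the released simple span under the applied load (×1/EI):
  at A: point load 177.2 at a = 6.6: Pab(L + b)/(6LEI) = 1201/EI
  at B: point load 177.2 at a = 6.6: Pab(L + a)/(6LEI) = 1372/EI
  at A: UDL 19.6: wL³/(24EI) = 1087/EI
  at B: UDL 19.6: wL³/(24EI) = 1087/EI
  θ_A0 = 2288/EI,  θ_B0 = 2459/EI
Flexibility coefficients: a unit moment at one end gives L/(3EI) there and L/(6EI) at the far end, so f₁₁ = f₂₂ = 3.667/EI and f₁₂ = f₂₁ = 1.833/EI.
Compatibility — zero rotation at each built-in end:
  3.667 M_A + 1.833 M_B = 2288
  1.833 M_A + 3.667 M_B = 2459
Solving the pair gives M_A = 384.8 kN·m and M_B = 478.3 kN·m (hogging).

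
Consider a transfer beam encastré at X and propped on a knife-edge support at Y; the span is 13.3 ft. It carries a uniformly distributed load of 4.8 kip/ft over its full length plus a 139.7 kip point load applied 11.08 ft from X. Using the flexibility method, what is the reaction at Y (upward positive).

Release the roller at Y. Primary structure: cantilever fixed at X.
Downward deflection at the released point Y due to the loads:
  UDL 4.8: wL⁴/(8EI) = 18774/EI
  point load 139.7 at a = 11.08: Pa²(3L − a)/(6EI) = 82379/EI
  δ_0 = 101153/EI
Tip deflection under a unit load at Y: L³/(3EI) = 784.2/EI.
Compatibility at Y: δ_0 − R_Y·δ_{YY} = 0, so R_Y = 101153/784.2 = 129 kip.

R_Y = 129 kip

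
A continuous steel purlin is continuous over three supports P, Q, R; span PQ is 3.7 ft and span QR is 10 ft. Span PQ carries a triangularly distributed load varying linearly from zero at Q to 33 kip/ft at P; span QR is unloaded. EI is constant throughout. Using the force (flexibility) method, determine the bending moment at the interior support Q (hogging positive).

M_Q = 7.117 kip·ft

Release continuity at Q by inserting a hinge; the redundant is the internal moment M_Q. The primary structure is two simply-supported spans PQ and QR.
Discontinuity in slope at Q on the released structure — sum the simple-span end rotations:
  span PQ: triangular load, peak 33: 7w₀L³/(360EI) = 32.5/EI
  relative rotation θ_0 = (32.5 + 0)/EI = 32.5/EI
A unit hogging moment at Q produces rotation L₁/(3EI) + L₂/(3EI) = 4.567/EI.
Compatibility: M_Q·(L₁+L₂)/(3EI) = θ_0, giving M_Q = 7.117 kip·ft (hogging).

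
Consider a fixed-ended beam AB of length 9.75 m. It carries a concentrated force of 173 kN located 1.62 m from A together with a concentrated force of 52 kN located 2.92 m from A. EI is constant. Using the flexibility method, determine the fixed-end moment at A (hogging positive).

M_A = 269.4 kN·m

Release both end moments; the primary structure is a simply-supported span AB with redundants M_A and M_B.
On the primary (simply-supported) span, the end slopes from the loading are:
  at A: point load 173 at a = 1.62: Pab(L + b)/(6LEI) = 696.4/EI
  at B: point load 173 at a = 1.62: Pab(L + a)/(6LEI) = 442.8/EI
  at A: point load 52 at a = 2.92: Pab(L + b)/(6LEI) = 293.9/EI
  at B: point load 52 at a = 2.92: Pab(L + a)/(6LEI) = 224.6/EI
  θ_A0 = 990.3/EI,  θ_B0 = 667.5/EI
Flexibility coefficients: a unit moment at one end gives L/(3EI) there and L/(6EI) at the far end, so f₁₁ = f₂₂ = 3.25/EI and f₁₂ = f₂₁ = 1.625/EI.
Compatibility — zero rotation at each built-in end:
  3.25 M_A + 1.625 M_B = 990.3
  1.625 M_A + 3.25 M_B = 667.5
Solving the pair gives M_A = 269.4 kN·m and M_B = 70.68 kN·m (hogging).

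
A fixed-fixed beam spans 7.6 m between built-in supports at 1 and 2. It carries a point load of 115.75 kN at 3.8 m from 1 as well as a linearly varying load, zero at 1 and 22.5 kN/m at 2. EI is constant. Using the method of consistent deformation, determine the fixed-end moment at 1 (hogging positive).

Release both end moments; the primary structure is a simply-supported span 12 with redundants M_1 and M_2.
Simple-span end rotations at 1 and 2 under the given loads:
  at 1: point load 115.75 at a = 3.8: Pab(L + b)/(6LEI) = 417.9/EI
  at 2: point load 115.75 at a = 3.8: Pab(L + a)/(6LEI) = 417.9/EI
  at 1: triangular load, peak 22.5: 7w₀L³/(360EI) = 192.1/EI
  at 2: triangular load, peak 22.5: w₀L³/(45EI) = 219.5/EI
  θ_10 = 609.9/EI,  θ_20 = 637.3/EI
Flexibility coefficients: a unit moment at one end gives L/(3EI) there and L/(6EI) at the far end, so f₁₁ = f₂₂ = 2.533/EI and f₁₂ = f₂₁ = 1.267/EI.
Compatibility — zero rotation at each built-in end:
  2.533 M_1 + 1.267 M_2 = 609.9
  1.267 M_1 + 2.533 M_2 = 637.3
Solving the pair gives M_1 = 153.3 kN·m and M_2 = 174.9 kN·m (hogging).

M_1 = 153.3 kN·m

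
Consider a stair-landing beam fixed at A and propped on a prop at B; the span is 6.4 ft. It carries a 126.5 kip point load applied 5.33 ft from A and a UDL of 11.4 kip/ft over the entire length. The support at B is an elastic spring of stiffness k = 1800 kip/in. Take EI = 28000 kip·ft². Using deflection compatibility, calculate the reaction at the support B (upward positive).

Release the roller at B. Primary structure: cantilever fixed at A.
Free-end deflection of the primary structure under the applied loading (downward +):
  point load 126.5 at a = 5.33: Pa²(3L − a)/(6EI) = 8307/EI
  UDL 11.4: wL⁴/(8EI) = 2391/EI
  δ_0 = 10698/EI
Tip deflection under a unit load at B: L³/(3EI) = 87.38/EI.
With EI = 28000 kip·ft²: δ_0 = 0.38208 ft and δ_{BB} = 0.003121 ft/kip.
Compatibility — the spring shortens by R_B/k under the reaction it provides: δ_0 − R_B·δ_{BB} = R_B/k. With 1/k = 1/(1800×12) ft/kip = 0.000046 ft/kip, R_B = δ_0 / (δ_{BB} + 1/k) = 0.38208 / (0.003121 + 0.000046) = 120.6 kip.

R_B = 120.6 kip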